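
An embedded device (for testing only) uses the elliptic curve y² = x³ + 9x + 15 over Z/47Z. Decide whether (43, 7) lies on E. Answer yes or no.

y² = 7² ≡ 2; x³ + 9x + 15 = 79909 ≡ 9 (mod 47). 2 ≠ 9.

no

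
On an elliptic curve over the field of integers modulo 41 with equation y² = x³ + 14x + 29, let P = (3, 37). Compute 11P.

(30, 26)

Double-and-add on 11 = (1011)₂. Start with P = (3, 37) for the leading 1-bit.
double: tangent at (3, 37): λ = (3·3² + 14)/(2·37) ≡ 0/33. 33⁻¹ ≡ 5 (mod 41), so λ ≡ 0·5 ≡ 0.
  x = λ² - 3 - 3 = 0 - 6 ≡ 35; y = λ·(3 - 35) - 37 ≡ 4. → (35, 4)
double: tangent at (35, 4): λ = (3·35² + 14)/(2·4) ≡ 40/8. 8⁻¹ ≡ 36 (mod 41), so λ ≡ 40·36 ≡ 5.
  x = λ² - 35 - 35 = 25 - 70 ≡ 37; y = λ·(35 - 37) - 4 ≡ 27. → (37, 27)
add P: (37, 27) + (3, 37). λ = (37 - 27)/(3 - 37) ≡ 10/7 mod 41. 7⁻¹ ≡ 6 (mod 41) since 7·6 = 42 ≡ 1, so λ ≡ 19.
  x = λ² - 37 - 3 = 361 - 40 ≡ 34; y = λ·(37 - 34) - 27 ≡ 30. → (34, 30)
double: tangent at (34, 30): λ = (3·34² + 14)/(2·30) ≡ 38/19. 19⁻¹ ≡ 13 (mod 41), so λ ≡ 38·13 ≡ 2.
  x = λ² - 34 - 34 = 4 - 68 ≡ 18; y = λ·(34 - 18) - 30 ≡ 2. → (18, 2)
add P: (18, 2) + (3, 37). λ = (37 - 2)/(3 - 18) ≡ 35/26 mod 41. 26⁻¹ ≡ 30 (mod 41) since 26·30 = 780 ≡ 1, so λ ≡ 25.
  x = λ² - 18 - 3 = 625 - 21 ≡ 30; y = λ·(18 - 30) - 2 ≡ 26. → (30, 26)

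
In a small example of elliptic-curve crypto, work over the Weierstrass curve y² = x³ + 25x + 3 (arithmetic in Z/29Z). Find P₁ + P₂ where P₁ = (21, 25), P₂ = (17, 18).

(14, 9)

(21, 25) + (17, 18). λ = (18 - 25)/(17 - 21) ≡ 22/25 mod 29. 25⁻¹ ≡ 7 (mod 29) since 25·7 = 175 ≡ 1, so λ ≡ 9.
  x = λ² - 21 - 17 = 81 - 38 ≡ 14; y = λ·(21 - 14) - 25 ≡ 9. → (14, 9)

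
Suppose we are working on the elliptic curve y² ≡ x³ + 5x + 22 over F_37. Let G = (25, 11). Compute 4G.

(7, 17)

Double-and-add on 4 = (100)₂. Start with G = (25, 11) for the leading 1-bit.
double: tangent at (25, 11): λ = (3·25² + 5)/(2·11) ≡ 30/22. 22⁻¹ ≡ 32 (mod 37) since 22·32 = 704 ≡ 1, so λ ≡ 30·32 ≡ 35.
  x = λ² - 25 - 25 = 1225 - 50 ≡ 28; y = λ·(25 - 28) - 11 ≡ 32. → (28, 32)
double: tangent at (28, 32): λ = (3·28² + 5)/(2·32) ≡ 26/27. 27⁻¹ ≡ 11 (mod 37), so λ ≡ 26·11 ≡ 27.
  x = λ² - 28 - 28 = 729 - 56 ≡ 7; y = λ·(28 - 7) - 32 ≡ 17. → (7, 17)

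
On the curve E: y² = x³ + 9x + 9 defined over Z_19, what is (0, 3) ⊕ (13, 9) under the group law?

(0, 3) + (13, 9). λ = (9 - 3)/(13 - 0) ≡ 6/13 mod 19. 13⁻¹ ≡ 3 (mod 19) since 13·3 = 39 ≡ 1, so λ ≡ 18.
  x = λ² - 0 - 13 = 324 - 13 ≡ 7; y = λ·(0 - 7) - 3 ≡ 4. → (7, 4)

(7, 4)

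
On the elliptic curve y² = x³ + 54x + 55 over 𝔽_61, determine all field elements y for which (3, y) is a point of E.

0

x³ + 54x + 55 = 244 ≡ 0 (mod 61).
Only y = 0 satisfies y² ≡ 0.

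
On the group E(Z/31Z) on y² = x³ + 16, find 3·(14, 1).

(22, 0)

Write Q = (14, 1).
Repeated addition: build up to 3Q.
2Q: tangent at (14, 1): λ = (3·14² + 0)/(2·1) ≡ 30/2. 2⁻¹ ≡ 16 (mod 31), so λ ≡ 30·16 ≡ 15.
  x = λ² - 14 - 14 = 225 - 28 ≡ 11; y = λ·(14 - 11) - 1 ≡ 13. → (11, 13)
3Q: (11, 13) + (14, 1). λ = (1 - 13)/(14 - 11) ≡ 19/3 mod 31. 3⁻¹ ≡ 21 (mod 31), so λ ≡ 27.
  x = λ² - 11 - 14 = 729 - 25 ≡ 22; y = λ·(11 - 22) - 13 ≡ 0. → (22, 0)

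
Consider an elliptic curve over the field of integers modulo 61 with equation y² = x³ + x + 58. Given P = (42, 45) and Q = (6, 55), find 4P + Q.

(0, 34)

First 4P:
Repeated addition: build up to 4P.
2P: tangent at (42, 45): λ = (3·42² + 1)/(2·45) ≡ 47/29. 29⁻¹ ≡ 40 (mod 61) since 29·40 = 1160 ≡ 1, so λ ≡ 47·40 ≡ 50.
  x = λ² - 42 - 42 = 2500 - 84 ≡ 37; y = λ·(42 - 37) - 45 ≡ 22. → (37, 22)
3P: (37, 22) + (42, 45). λ = (45 - 22)/(42 - 37) ≡ 23/5 mod 61. 5⁻¹ ≡ 49 (mod 61), so λ ≡ 29.
  x = λ² - 37 - 42 = 841 - 79 ≡ 30; y = λ·(37 - 30) - 22 ≡ 59. → (30, 59)
4P: (30, 59) + (42, 45). λ = (45 - 59)/(42 - 30) ≡ 47/12 mod 61. 12⁻¹ ≡ 56 (mod 61), so λ ≡ 9.
  x = λ² - 30 - 42 = 81 - 72 ≡ 9; y = λ·(30 - 9) - 59 ≡ 8. → (9, 8)
4P = (9, 8).
Finally 4P + Q:
(9, 8) + (6, 55). λ = (55 - 8)/(6 - 9) ≡ 47/58 mod 61. 58⁻¹ ≡ 20 (mod 61), so λ ≡ 25.
  x = λ² - 9 - 6 = 625 - 15 ≡ 0; y = λ·(9 - 0) - 8 ≡ 34. → (0, 34)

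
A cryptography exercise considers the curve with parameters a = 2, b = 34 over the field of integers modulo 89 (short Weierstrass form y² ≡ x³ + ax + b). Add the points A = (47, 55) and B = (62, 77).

(49, 37)

(47, 55) + (62, 77). λ = (77 - 55)/(62 - 47) ≡ 22/15 mod 89. 15⁻¹ ≡ 6 (mod 89), so λ ≡ 43.
  x = λ² - 47 - 62 = 1849 - 109 ≡ 49; y = λ·(47 - 49) - 55 ≡ 37. → (49, 37)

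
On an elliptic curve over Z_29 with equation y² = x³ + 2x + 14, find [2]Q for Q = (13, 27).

(19, 26)

tangent at (13, 27): λ = (3·13² + 2)/(2·27) ≡ 16/25. 25⁻¹ ≡ 7 (mod 29) since 25·7 = 175 ≡ 1, so λ ≡ 16·7 ≡ 25.
  x = λ² - 13 - 13 = 625 - 26 ≡ 19; y = λ·(13 - 19) - 27 ≡ 26. → (19, 26)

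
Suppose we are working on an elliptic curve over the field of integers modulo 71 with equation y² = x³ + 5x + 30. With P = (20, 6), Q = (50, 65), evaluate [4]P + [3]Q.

First 4P:
Repeated addition: build up to 4P.
2P: tangent at (20, 6): λ = (3·20² + 5)/(2·6) ≡ 69/12. 12⁻¹ ≡ 6 (mod 71) since 12·6 = 72 ≡ 1, so λ ≡ 69·6 ≡ 59.
  x = λ² - 20 - 20 = 3481 - 40 ≡ 33; y = λ·(20 - 33) - 6 ≡ 8. → (33, 8)
3P: (33, 8) + (20, 6). λ = (6 - 8)/(20 - 33) ≡ 69/58 mod 71. 58⁻¹ ≡ 60 (mod 71) since 58·60 = 3480 ≡ 1, so λ ≡ 22.
  x = λ² - 33 - 20 = 484 - 53 ≡ 5; y = λ·(33 - 5) - 8 ≡ 40. → (5, 40)
4P: (5, 40) + (20, 6). λ = (6 - 40)/(20 - 5) ≡ 37/15 mod 71. 15⁻¹ ≡ 19 (mod 71), so λ ≡ 64.
  x = λ² - 5 - 20 = 4096 - 25 ≡ 24; y = λ·(5 - 24) - 40 ≡ 22. → (24, 22)
4P = (24, 22).
Next 3Q:
Repeated addition: build up to 3Q.
2Q: tangent at (50, 65): λ = (3·50² + 5)/(2·65) ≡ 50/59. 59⁻¹ ≡ 65 (mod 71) since 59·65 = 3835 ≡ 1, so λ ≡ 50·65 ≡ 55.
  x = λ² - 50 - 50 = 3025 - 100 ≡ 14; y = λ·(50 - 14) - 65 ≡ 69. → (14, 69)
3Q: (14, 69) + (50, 65). λ = (65 - 69)/(50 - 14) ≡ 67/36 mod 71. 36⁻¹ ≡ 2 (mod 71) since 36·2 = 72 ≡ 1, so λ ≡ 63.
  x = λ² - 14 - 50 = 3969 - 64 ≡ 0; y = λ·(14 - 0) - 69 ≡ 32. → (0, 32)
3Q = (0, 32).
Finally 4P + 3Q:
(24, 22) + (0, 32). λ = (32 - 22)/(0 - 24) ≡ 10/47 mod 71. 47⁻¹ ≡ 68 (mod 71), so λ ≡ 41.
  x = λ² - 24 - 0 = 1681 - 24 ≡ 24; y = λ·(24 - 24) - 22 ≡ 49. → (24, 49)

(24, 49)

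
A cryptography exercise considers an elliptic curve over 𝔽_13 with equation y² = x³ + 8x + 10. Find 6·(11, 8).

Write P = (11, 8).
Double-and-add on 6 = (110)₂. Start with P = (11, 8) for the leading 1-bit.
double: tangent at (11, 8): λ = (3·11² + 8)/(2·8) ≡ 7/3. 3⁻¹ ≡ 9 (mod 13) since 3·9 = 27 ≡ 1, so λ ≡ 7·9 ≡ 11.
  x = λ² - 11 - 11 = 121 - 22 ≡ 8; y = λ·(11 - 8) - 8 ≡ 12. → (8, 12)
add P: (8, 12) + (11, 8). λ = (8 - 12)/(11 - 8) ≡ 9/3 mod 13. 3⁻¹ ≡ 9 (mod 13) since 3·9 = 27 ≡ 1, so λ ≡ 3.
  x = λ² - 8 - 11 = 9 - 19 ≡ 3; y = λ·(8 - 3) - 12 ≡ 3. → (3, 3)
double: tangent at (3, 3): λ = (3·3² + 8)/(2·3) ≡ 9/6. 6⁻¹ ≡ 11 (mod 13) since 6·11 = 66 ≡ 1, so λ ≡ 9·11 ≡ 8.
  x = λ² - 3 - 3 = 64 - 6 ≡ 6; y = λ·(3 - 6) - 3 ≡ 12. → (6, 12)

(6, 12)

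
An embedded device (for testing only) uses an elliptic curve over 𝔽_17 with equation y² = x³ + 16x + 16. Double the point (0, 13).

(4, 12)

tangent at (0, 13): λ = (3·0² + 16)/(2·13) ≡ 16/9. 9⁻¹ ≡ 2 (mod 17), so λ ≡ 16·2 ≡ 15.
  x = λ² - 0 - 0 = 225 - 0 ≡ 4; y = λ·(0 - 4) - 13 ≡ 12. → (4, 12)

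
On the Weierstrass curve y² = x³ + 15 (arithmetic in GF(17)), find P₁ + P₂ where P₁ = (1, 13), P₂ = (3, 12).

(1, 13) + (3, 12). λ = (12 - 13)/(3 - 1) ≡ 16/2 mod 17. 2⁻¹ ≡ 9 (mod 17), so λ ≡ 8.
  x = λ² - 1 - 3 = 64 - 4 ≡ 9; y = λ·(1 - 9) - 13 ≡ 8. → (9, 8)

(9, 8)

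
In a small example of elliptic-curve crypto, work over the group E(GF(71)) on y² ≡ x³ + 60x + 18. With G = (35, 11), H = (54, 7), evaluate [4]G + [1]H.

(2, 69)

First 4G:
Repeated addition: build up to 4G.
2G: tangent at (35, 11): λ = (3·35² + 60)/(2·11) ≡ 43/22. 22⁻¹ ≡ 42 (mod 71) since 22·42 = 924 ≡ 1, so λ ≡ 43·42 ≡ 31.
  x = λ² - 35 - 35 = 961 - 70 ≡ 39; y = λ·(35 - 39) - 11 ≡ 7. → (39, 7)
3G: (39, 7) + (35, 11). λ = (11 - 7)/(35 - 39) ≡ 4/67 mod 71. 67⁻¹ ≡ 53 (mod 71), so λ ≡ 70.
  x = λ² - 39 - 35 = 4900 - 74 ≡ 69; y = λ·(39 - 69) - 7 ≡ 23. → (69, 23)
4G: (69, 23) + (35, 11). λ = (11 - 23)/(35 - 69) ≡ 59/37 mod 71. 37⁻¹ ≡ 48 (mod 71) since 37·48 = 1776 ≡ 1, so λ ≡ 63.
  x = λ² - 69 - 35 = 3969 - 104 ≡ 31; y = λ·(69 - 31) - 23 ≡ 28. → (31, 28)
4G = (31, 28).
Finally 4G + H:
(31, 28) + (54, 7). λ = (7 - 28)/(54 - 31) ≡ 50/23 mod 71. 23⁻¹ ≡ 34 (mod 71) since 23·34 = 782 ≡ 1, so λ ≡ 67.
  x = λ² - 31 - 54 = 4489 - 85 ≡ 2; y = λ·(31 - 2) - 28 ≡ 69. → (2, 69)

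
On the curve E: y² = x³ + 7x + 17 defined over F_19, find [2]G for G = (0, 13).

(1, 5)

tangent at (0, 13): λ = (3·0² + 7)/(2·13) ≡ 7/7. 7⁻¹ ≡ 11 (mod 19) since 7·11 = 77 ≡ 1, so λ ≡ 7·11 ≡ 1.
  x = λ² - 0 - 0 = 1 - 0 ≡ 1; y = λ·(0 - 1) - 13 ≡ 5. → (1, 5)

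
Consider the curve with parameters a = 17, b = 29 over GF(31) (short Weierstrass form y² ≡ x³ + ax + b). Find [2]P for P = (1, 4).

(12, 15)

tangent at (1, 4): λ = (3·1² + 17)/(2·4) ≡ 20/8. 8⁻¹ ≡ 4 (mod 31) since 8·4 = 32 ≡ 1, so λ ≡ 20·4 ≡ 18.
  x = λ² - 1 - 1 = 324 - 2 ≡ 12; y = λ·(1 - 12) - 4 ≡ 15. → (12, 15)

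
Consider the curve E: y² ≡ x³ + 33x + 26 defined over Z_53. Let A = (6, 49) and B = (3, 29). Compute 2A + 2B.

(3, 29)

First 2A:
Repeated addition: build up to 2A.
2A: tangent at (6, 49): λ = (3·6² + 33)/(2·49) ≡ 35/45. 45⁻¹ ≡ 33 (mod 53), so λ ≡ 35·33 ≡ 42.
  x = λ² - 6 - 6 = 1764 - 12 ≡ 3; y = λ·(6 - 3) - 49 ≡ 24. → (3, 24)
2A = (3, 24).
Next 2B:
Repeated addition: build up to 2B.
2B: tangent at (3, 29): λ = (3·3² + 33)/(2·29) ≡ 7/5. 5⁻¹ ≡ 32 (mod 53) since 5·32 = 160 ≡ 1, so λ ≡ 7·32 ≡ 12.
  x = λ² - 3 - 3 = 144 - 6 ≡ 32; y = λ·(3 - 32) - 29 ≡ 47. → (32, 47)
2B = (32, 47).
Finally 2A + 2B:
(3, 24) + (32, 47). λ = (47 - 24)/(32 - 3) ≡ 23/29 mod 53. 29⁻¹ ≡ 11 (mod 53) since 29·11 = 319 ≡ 1, so λ ≡ 41.
  x = λ² - 3 - 32 = 1681 - 35 ≡ 3; y = λ·(3 - 3) - 24 ≡ 29. → (3, 29)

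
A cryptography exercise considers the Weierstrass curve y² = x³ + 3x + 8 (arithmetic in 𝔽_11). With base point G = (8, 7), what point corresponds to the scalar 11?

Repeated addition: build up to 11G.
2G: tangent at (8, 7): λ = (3·8² + 3)/(2·7) ≡ 8/3. 3⁻¹ ≡ 4 (mod 11) since 3·4 = 12 ≡ 1, so λ ≡ 8·4 ≡ 10.
  x = λ² - 8 - 8 = 100 - 16 ≡ 7; y = λ·(8 - 7) - 7 ≡ 3. → (7, 3)
3G: (7, 3) + (8, 7). λ = (7 - 3)/(8 - 7) ≡ 4/1 mod 11. 1⁻¹ ≡ 1 (mod 11) since 1·1 = 1 ≡ 1, so λ ≡ 4.
  x = λ² - 7 - 8 = 16 - 15 ≡ 1; y = λ·(7 - 1) - 3 ≡ 10. → (1, 10)
4G: (1, 10) + (8, 7). λ = (7 - 10)/(8 - 1) ≡ 8/7 mod 11. 7⁻¹ ≡ 8 (mod 11) since 7·8 = 56 ≡ 1, so λ ≡ 9.
  x = λ² - 1 - 8 = 81 - 9 ≡ 6; y = λ·(1 - 6) - 10 ≡ 0. → (6, 0)
5G: (6, 0) + (8, 7). λ = (7 - 0)/(8 - 6) ≡ 7/2 mod 11. 2⁻¹ ≡ 6 (mod 11), so λ ≡ 9.
  x = λ² - 6 - 8 = 81 - 14 ≡ 1; y = λ·(6 - 1) - 0 ≡ 1. → (1, 1)
6G: (1, 1) + (8, 7). λ = (7 - 1)/(8 - 1) ≡ 6/7 mod 11. 7⁻¹ ≡ 8 (mod 11), so λ ≡ 4.
  x = λ² - 1 - 8 = 16 - 9 ≡ 7; y = λ·(1 - 7) - 1 ≡ 8. → (7, 8)
7G: (7, 8) + (8, 7). λ = (7 - 8)/(8 - 7) ≡ 10/1 mod 11. 1⁻¹ ≡ 1 (mod 11) since 1·1 = 1 ≡ 1, so λ ≡ 10.
  x = λ² - 7 - 8 = 100 - 15 ≡ 8; y = λ·(7 - 8) - 8 ≡ 4. → (8, 4)
8G: (8, 4) + (8, 7): same x and y₁ ≡ -y₂, so the sum is the point at infinity.
9G: the point at infinity + (8, 7) = (8, 7) (identity).
10G: tangent at (8, 7): λ = (3·8² + 3)/(2·7) ≡ 8/3. 3⁻¹ ≡ 4 (mod 11) since 3·4 = 12 ≡ 1, so λ ≡ 8·4 ≡ 10.
  x = λ² - 8 - 8 = 100 - 16 ≡ 7; y = λ·(8 - 7) - 7 ≡ 3. → (7, 3)
11G: (7, 3) + (8, 7). λ = (7 - 3)/(8 - 7) ≡ 4/1 mod 11. 1⁻¹ ≡ 1 (mod 11) since 1·1 = 1 ≡ 1, so λ ≡ 4.
  x = λ² - 7 - 8 = 16 - 15 ≡ 1; y = λ·(7 - 1) - 3 ≡ 10. → (1, 10)

(1, 10)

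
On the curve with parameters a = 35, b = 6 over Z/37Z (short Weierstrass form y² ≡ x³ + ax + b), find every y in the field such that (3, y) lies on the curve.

x³ + 35x + 6 = 138 ≡ 27 (mod 37).
Square roots of 27 mod 37: 8 and 29 (since 8² = 64 ≡ 27).

8, 29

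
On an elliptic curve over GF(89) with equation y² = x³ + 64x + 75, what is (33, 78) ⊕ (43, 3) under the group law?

(47, 27)

(33, 78) + (43, 3). λ = (3 - 78)/(43 - 33) ≡ 14/10 mod 89. 10⁻¹ ≡ 9 (mod 89), so λ ≡ 37.
  x = λ² - 33 - 43 = 1369 - 76 ≡ 47; y = λ·(33 - 47) - 78 ≡ 27. → (47, 27)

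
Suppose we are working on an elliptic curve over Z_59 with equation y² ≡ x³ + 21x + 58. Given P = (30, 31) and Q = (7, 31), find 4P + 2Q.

First 4P:
Repeated addition: build up to 4P.
2P: tangent at (30, 31): λ = (3·30² + 21)/(2·31) ≡ 7/3. 3⁻¹ ≡ 20 (mod 59), so λ ≡ 7·20 ≡ 22.
  x = λ² - 30 - 30 = 484 - 60 ≡ 11; y = λ·(30 - 11) - 31 ≡ 33. → (11, 33)
3P: (11, 33) + (30, 31). λ = (31 - 33)/(30 - 11) ≡ 57/19 mod 59. 19⁻¹ ≡ 28 (mod 59), so λ ≡ 3.
  x = λ² - 11 - 30 = 9 - 41 ≡ 27; y = λ·(11 - 27) - 33 ≡ 37. → (27, 37)
4P: (27, 37) + (30, 31). λ = (31 - 37)/(30 - 27) ≡ 53/3 mod 59. 3⁻¹ ≡ 20 (mod 59) since 3·20 = 60 ≡ 1, so λ ≡ 57.
  x = λ² - 27 - 30 = 3249 - 57 ≡ 6; y = λ·(27 - 6) - 37 ≡ 39. → (6, 39)
4P = (6, 39).
Next 2Q:
Repeated addition: build up to 2Q.
2Q: tangent at (7, 31): λ = (3·7² + 21)/(2·31) ≡ 50/3. 3⁻¹ ≡ 20 (mod 59) since 3·20 = 60 ≡ 1, so λ ≡ 50·20 ≡ 56.
  x = λ² - 7 - 7 = 3136 - 14 ≡ 54; y = λ·(7 - 54) - 31 ≡ 51. → (54, 51)
2Q = (54, 51).
Finally 4P + 2Q:
(6, 39) + (54, 51). λ = (51 - 39)/(54 - 6) ≡ 12/48 mod 59. 48⁻¹ ≡ 16 (mod 59) since 48·16 = 768 ≡ 1, so λ ≡ 15.
  x = λ² - 6 - 54 = 225 - 60 ≡ 47; y = λ·(6 - 47) - 39 ≡ 54. → (47, 54)

(47, 54)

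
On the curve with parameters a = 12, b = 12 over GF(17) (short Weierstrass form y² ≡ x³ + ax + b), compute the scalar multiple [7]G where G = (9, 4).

(14, 0)

Repeated addition: build up to 7G.
2G: tangent at (9, 4): λ = (3·9² + 12)/(2·4) ≡ 0/8. 8⁻¹ ≡ 15 (mod 17), so λ ≡ 0·15 ≡ 0.
  x = λ² - 9 - 9 = 0 - 18 ≡ 16; y = λ·(9 - 16) - 4 ≡ 13. → (16, 13)
3G: (16, 13) + (9, 4). λ = (4 - 13)/(9 - 16) ≡ 8/10 mod 17. 10⁻¹ ≡ 12 (mod 17) since 10·12 = 120 ≡ 1, so λ ≡ 11.
  x = λ² - 16 - 9 = 121 - 25 ≡ 11; y = λ·(16 - 11) - 13 ≡ 8. → (11, 8)
4G: (11, 8) + (9, 4). λ = (4 - 8)/(9 - 11) ≡ 13/15 mod 17. 15⁻¹ ≡ 8 (mod 17), so λ ≡ 2.
  x = λ² - 11 - 9 = 4 - 20 ≡ 1; y = λ·(11 - 1) - 8 ≡ 12. → (1, 12)
5G: (1, 12) + (9, 4). λ = (4 - 12)/(9 - 1) ≡ 9/8 mod 17. 8⁻¹ ≡ 15 (mod 17) since 8·15 = 120 ≡ 1, so λ ≡ 16.
  x = λ² - 1 - 9 = 256 - 10 ≡ 8; y = λ·(1 - 8) - 12 ≡ 12. → (8, 12)
6G: (8, 12) + (9, 4). λ = (4 - 12)/(9 - 8) ≡ 9/1 mod 17. 1⁻¹ ≡ 1 (mod 17), so λ ≡ 9.
  x = λ² - 8 - 9 = 81 - 17 ≡ 13; y = λ·(8 - 13) - 12 ≡ 11. → (13, 11)
7G: (13, 11) + (9, 4). λ = (4 - 11)/(9 - 13) ≡ 10/13 mod 17. 13⁻¹ ≡ 4 (mod 17), so λ ≡ 6.
  x = λ² - 13 - 9 = 36 - 22 ≡ 14; y = λ·(13 - 14) - 11 ≡ 0. → (14, 0)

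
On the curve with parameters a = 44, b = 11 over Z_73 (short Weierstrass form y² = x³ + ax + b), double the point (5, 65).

tangent at (5, 65): λ = (3·5² + 44)/(2·65) ≡ 46/57. 57⁻¹ ≡ 41 (mod 73), so λ ≡ 46·41 ≡ 61.
  x = λ² - 5 - 5 = 3721 - 10 ≡ 61; y = λ·(5 - 61) - 65 ≡ 23. → (61, 23)

(61, 23)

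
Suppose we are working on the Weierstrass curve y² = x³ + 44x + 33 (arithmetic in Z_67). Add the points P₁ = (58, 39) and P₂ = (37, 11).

(58, 39) + (37, 11). λ = (11 - 39)/(37 - 58) ≡ 39/46 mod 67. 46⁻¹ ≡ 51 (mod 67), so λ ≡ 46.
  x = λ² - 58 - 37 = 2116 - 95 ≡ 11; y = λ·(58 - 11) - 39 ≡ 46. → (11, 46)

(11, 46)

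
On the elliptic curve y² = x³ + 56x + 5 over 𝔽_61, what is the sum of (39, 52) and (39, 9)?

The two points share x = 39 and their y-coordinates satisfy 52 + 9 ≡ 0 (mod 61), so they are inverses. Their sum is the point at infinity.

O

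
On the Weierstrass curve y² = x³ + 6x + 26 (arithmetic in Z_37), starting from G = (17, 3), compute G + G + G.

(13, 28)

Repeated addition: build up to 3G.
2G: tangent at (17, 3): λ = (3·17² + 6)/(2·3) ≡ 22/6. 6⁻¹ ≡ 31 (mod 37), so λ ≡ 22·31 ≡ 16.
  x = λ² - 17 - 17 = 256 - 34 ≡ 0; y = λ·(17 - 0) - 3 ≡ 10. → (0, 10)
3G: (0, 10) + (17, 3). λ = (3 - 10)/(17 - 0) ≡ 30/17 mod 37. 17⁻¹ ≡ 24 (mod 37) since 17·24 = 408 ≡ 1, so λ ≡ 17.
  x = λ² - 0 - 17 = 289 - 17 ≡ 13; y = λ·(0 - 13) - 10 ≡ 28. → (13, 28)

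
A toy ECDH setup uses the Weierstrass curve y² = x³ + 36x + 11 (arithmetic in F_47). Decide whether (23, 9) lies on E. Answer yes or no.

y² = 9² ≡ 34; x³ + 36x + 11 = 13006 ≡ 34 (mod 47). 34 = 34.

yes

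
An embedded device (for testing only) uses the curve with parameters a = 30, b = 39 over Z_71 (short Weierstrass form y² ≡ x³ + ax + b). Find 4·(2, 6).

(22, 49)

Write P = (2, 6).
Repeated addition: build up to 4P.
2P: tangent at (2, 6): λ = (3·2² + 30)/(2·6) ≡ 42/12. 12⁻¹ ≡ 6 (mod 71), so λ ≡ 42·6 ≡ 39.
  x = λ² - 2 - 2 = 1521 - 4 ≡ 26; y = λ·(2 - 26) - 6 ≡ 52. → (26, 52)
3P: (26, 52) + (2, 6). λ = (6 - 52)/(2 - 26) ≡ 25/47 mod 71. 47⁻¹ ≡ 68 (mod 71), so λ ≡ 67.
  x = λ² - 26 - 2 = 4489 - 28 ≡ 59; y = λ·(26 - 59) - 52 ≡ 9. → (59, 9)
4P: (59, 9) + (2, 6). λ = (6 - 9)/(2 - 59) ≡ 68/14 mod 71. 14⁻¹ ≡ 66 (mod 71) since 14·66 = 924 ≡ 1, so λ ≡ 15.
  x = λ² - 59 - 2 = 225 - 61 ≡ 22; y = λ·(59 - 22) - 9 ≡ 49. → (22, 49)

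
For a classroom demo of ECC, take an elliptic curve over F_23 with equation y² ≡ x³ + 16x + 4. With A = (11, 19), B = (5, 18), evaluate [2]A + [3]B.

First 2A:
Repeated addition: build up to 2A.
2A: tangent at (11, 19): λ = (3·11² + 16)/(2·19) ≡ 11/15. 15⁻¹ ≡ 20 (mod 23), so λ ≡ 11·20 ≡ 13.
  x = λ² - 11 - 11 = 169 - 22 ≡ 9; y = λ·(11 - 9) - 19 ≡ 7. → (9, 7)
2A = (9, 7).
Next 3B:
Repeated addition: build up to 3B.
2B: tangent at (5, 18): λ = (3·5² + 16)/(2·18) ≡ 22/13. 13⁻¹ ≡ 16 (mod 23) since 13·16 = 208 ≡ 1, so λ ≡ 22·16 ≡ 7.
  x = λ² - 5 - 5 = 49 - 10 ≡ 16; y = λ·(5 - 16) - 18 ≡ 20. → (16, 20)
3B: (16, 20) + (5, 18). λ = (18 - 20)/(5 - 16) ≡ 21/12 mod 23. 12⁻¹ ≡ 2 (mod 23), so λ ≡ 19.
  x = λ² - 16 - 5 = 361 - 21 ≡ 18; y = λ·(16 - 18) - 20 ≡ 11. → (18, 11)
3B = (18, 11).
Finally 2A + 3B:
(9, 7) + (18, 11). λ = (11 - 7)/(18 - 9) ≡ 4/9 mod 23. 9⁻¹ ≡ 18 (mod 23), so λ ≡ 3.
  x = λ² - 9 - 18 = 9 - 27 ≡ 5; y = λ·(9 - 5) - 7 ≡ 5. → (5, 5)

(5, 5)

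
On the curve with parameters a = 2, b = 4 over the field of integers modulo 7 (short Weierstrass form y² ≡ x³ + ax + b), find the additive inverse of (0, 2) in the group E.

(0, 5)

-(0, 2) = (0, -2 mod 7) = (0, 5).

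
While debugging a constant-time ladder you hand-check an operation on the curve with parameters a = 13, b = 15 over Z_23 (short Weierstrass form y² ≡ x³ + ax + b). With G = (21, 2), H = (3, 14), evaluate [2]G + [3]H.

First 2G:
Repeated addition: build up to 2G.
2G: tangent at (21, 2): λ = (3·21² + 13)/(2·2) ≡ 2/4. 4⁻¹ ≡ 6 (mod 23), so λ ≡ 2·6 ≡ 12.
  x = λ² - 21 - 21 = 144 - 42 ≡ 10; y = λ·(21 - 10) - 2 ≡ 15. → (10, 15)
2G = (10, 15).
Next 3H:
Repeated addition: build up to 3H.
2H: tangent at (3, 14): λ = (3·3² + 13)/(2·14) ≡ 17/5. 5⁻¹ ≡ 14 (mod 23) since 5·14 = 70 ≡ 1, so λ ≡ 17·14 ≡ 8.
  x = λ² - 3 - 3 = 64 - 6 ≡ 12; y = λ·(3 - 12) - 14 ≡ 6. → (12, 6)
3H: (12, 6) + (3, 14). λ = (14 - 6)/(3 - 12) ≡ 8/14 mod 23. 14⁻¹ ≡ 5 (mod 23) since 14·5 = 70 ≡ 1, so λ ≡ 17.
  x = λ² - 12 - 3 = 289 - 15 ≡ 21; y = λ·(12 - 21) - 6 ≡ 2. → (21, 2)
3H = (21, 2).
Finally 2G + 3H:
(10, 15) + (21, 2). λ = (2 - 15)/(21 - 10) ≡ 10/11 mod 23. 11⁻¹ ≡ 21 (mod 23), so λ ≡ 3.
  x = λ² - 10 - 21 = 9 - 31 ≡ 1; y = λ·(10 - 1) - 15 ≡ 12. → (1, 12)

(1, 12)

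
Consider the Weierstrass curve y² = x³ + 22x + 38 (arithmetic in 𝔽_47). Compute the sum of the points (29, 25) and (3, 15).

(29, 25) + (3, 15). λ = (15 - 25)/(3 - 29) ≡ 37/21 mod 47. 21⁻¹ ≡ 9 (mod 47), so λ ≡ 4.
  x = λ² - 29 - 3 = 16 - 32 ≡ 31; y = λ·(29 - 31) - 25 ≡ 14. → (31, 14)

(31, 14)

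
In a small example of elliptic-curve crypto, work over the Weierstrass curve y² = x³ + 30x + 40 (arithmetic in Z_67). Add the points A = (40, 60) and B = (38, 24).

(40, 60) + (38, 24). λ = (24 - 60)/(38 - 40) ≡ 31/65 mod 67. 65⁻¹ ≡ 33 (mod 67), so λ ≡ 18.
  x = λ² - 40 - 38 = 324 - 78 ≡ 45; y = λ·(40 - 45) - 60 ≡ 51. → (45, 51)

(45, 51)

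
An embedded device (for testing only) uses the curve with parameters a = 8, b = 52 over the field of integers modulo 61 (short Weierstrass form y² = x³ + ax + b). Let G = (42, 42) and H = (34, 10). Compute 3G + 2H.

First 3G:
Repeated addition: build up to 3G.
2G: tangent at (42, 42): λ = (3·42² + 8)/(2·42) ≡ 54/23. 23⁻¹ ≡ 8 (mod 61) since 23·8 = 184 ≡ 1, so λ ≡ 54·8 ≡ 5.
  x = λ² - 42 - 42 = 25 - 84 ≡ 2; y = λ·(42 - 2) - 42 ≡ 36. → (2, 36)
3G: (2, 36) + (42, 42). λ = (42 - 36)/(42 - 2) ≡ 6/40 mod 61. 40⁻¹ ≡ 29 (mod 61), so λ ≡ 52.
  x = λ² - 2 - 42 = 2704 - 44 ≡ 37; y = λ·(2 - 37) - 36 ≡ 35. → (37, 35)
3G = (37, 35).
Next 2H:
Repeated addition: build up to 2H.
2H: tangent at (34, 10): λ = (3·34² + 8)/(2·10) ≡ 60/20. 20⁻¹ ≡ 58 (mod 61), so λ ≡ 60·58 ≡ 3.
  x = λ² - 34 - 34 = 9 - 68 ≡ 2; y = λ·(34 - 2) - 10 ≡ 25. → (2, 25)
2H = (2, 25).
Finally 3G + 2H:
(37, 35) + (2, 25). λ = (25 - 35)/(2 - 37) ≡ 51/26 mod 61. 26⁻¹ ≡ 54 (mod 61) since 26·54 = 1404 ≡ 1, so λ ≡ 9.
  x = λ² - 37 - 2 = 81 - 39 ≡ 42; y = λ·(37 - 42) - 35 ≡ 42. → (42, 42)

(42, 42)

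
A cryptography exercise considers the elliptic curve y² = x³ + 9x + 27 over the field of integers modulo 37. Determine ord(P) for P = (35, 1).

2P: tangent at (35, 1): λ = (3·35² + 9)/(2·1) ≡ 21/2. 2⁻¹ ≡ 19 (mod 37), so λ ≡ 21·19 ≡ 29.
  x = λ² - 35 - 35 = 841 - 70 ≡ 31; y = λ·(35 - 31) - 1 ≡ 4. → (31, 4)
3P: (31, 4) + (35, 1). λ = (1 - 4)/(35 - 31) ≡ 34/4 mod 37. 4⁻¹ ≡ 28 (mod 37), so λ ≡ 27.
  x = λ² - 31 - 35 = 729 - 66 ≡ 34; y = λ·(31 - 34) - 4 ≡ 26. → (34, 26)
4P: (34, 26) + (35, 1). λ = (1 - 26)/(35 - 34) ≡ 12/1 mod 37. 1⁻¹ ≡ 1 (mod 37) since 1·1 = 1 ≡ 1, so λ ≡ 12.
  x = λ² - 34 - 35 = 144 - 69 ≡ 1; y = λ·(34 - 1) - 26 ≡ 0. → (1, 0)
5P: (1, 0) + (35, 1). λ = (1 - 0)/(35 - 1) ≡ 1/34 mod 37. 34⁻¹ ≡ 12 (mod 37) since 34·12 = 408 ≡ 1, so λ ≡ 12.
  x = λ² - 1 - 35 = 144 - 36 ≡ 34; y = λ·(1 - 34) - 0 ≡ 11. → (34, 11)
6P: (34, 11) + (35, 1). λ = (1 - 11)/(35 - 34) ≡ 27/1 mod 37. 1⁻¹ ≡ 1 (mod 37), so λ ≡ 27.
  x = λ² - 34 - 35 = 729 - 69 ≡ 31; y = λ·(34 - 31) - 11 ≡ 33. → (31, 33)
7P: (31, 33) + (35, 1). λ = (1 - 33)/(35 - 31) ≡ 5/4 mod 37. 4⁻¹ ≡ 28 (mod 37), so λ ≡ 29.
  x = λ² - 31 - 35 = 841 - 66 ≡ 35; y = λ·(31 - 35) - 33 ≡ 36. → (35, 36)
8P: (35, 36) + (35, 1): same x and y₁ ≡ -y₂, so the sum is 𝒪.
8P = 𝒪, so the order is 8.

8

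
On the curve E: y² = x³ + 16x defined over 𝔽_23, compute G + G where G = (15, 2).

tangent at (15, 2): λ = (3·15² + 16)/(2·2) ≡ 1/4. 4⁻¹ ≡ 6 (mod 23), so λ ≡ 1·6 ≡ 6.
  x = λ² - 15 - 15 = 36 - 30 ≡ 6; y = λ·(15 - 6) - 2 ≡ 6. → (6, 6)

(6, 6)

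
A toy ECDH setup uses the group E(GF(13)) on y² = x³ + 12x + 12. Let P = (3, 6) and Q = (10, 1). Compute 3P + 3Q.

(6, 1)

First 3P:
Repeated addition: build up to 3P.
2P: tangent at (3, 6): λ = (3·3² + 12)/(2·6) ≡ 0/12. 12⁻¹ ≡ 12 (mod 13), so λ ≡ 0·12 ≡ 0.
  x = λ² - 3 - 3 = 0 - 6 ≡ 7; y = λ·(3 - 7) - 6 ≡ 7. → (7, 7)
3P: (7, 7) + (3, 6). λ = (6 - 7)/(3 - 7) ≡ 12/9 mod 13. 9⁻¹ ≡ 3 (mod 13), so λ ≡ 10.
  x = λ² - 7 - 3 = 100 - 10 ≡ 12; y = λ·(7 - 12) - 7 ≡ 8. → (12, 8)
3P = (12, 8).
Next 3Q:
Repeated addition: build up to 3Q.
2Q: tangent at (10, 1): λ = (3·10² + 12)/(2·1) ≡ 0/2. 2⁻¹ ≡ 7 (mod 13) since 2·7 = 14 ≡ 1, so λ ≡ 0·7 ≡ 0.
  x = λ² - 10 - 10 = 0 - 20 ≡ 6; y = λ·(10 - 6) - 1 ≡ 12. → (6, 12)
3Q: (6, 12) + (10, 1). λ = (1 - 12)/(10 - 6) ≡ 2/4 mod 13. 4⁻¹ ≡ 10 (mod 13) since 4·10 = 40 ≡ 1, so λ ≡ 7.
  x = λ² - 6 - 10 = 49 - 16 ≡ 7; y = λ·(6 - 7) - 12 ≡ 7. → (7, 7)
3Q = (7, 7).
Finally 3P + 3Q:
(12, 8) + (7, 7). λ = (7 - 8)/(7 - 12) ≡ 12/8 mod 13. 8⁻¹ ≡ 5 (mod 13), so λ ≡ 8.
  x = λ² - 12 - 7 = 64 - 19 ≡ 6; y = λ·(12 - 6) - 8 ≡ 1. → (6, 1)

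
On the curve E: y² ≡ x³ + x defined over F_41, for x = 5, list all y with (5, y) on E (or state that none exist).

x³ + 1x + 0 = 130 ≡ 7 (mod 41).
7 is a non-residue mod 41; no y exists.

none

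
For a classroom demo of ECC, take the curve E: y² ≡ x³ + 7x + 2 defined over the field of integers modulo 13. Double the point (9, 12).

tangent at (9, 12): λ = (3·9² + 7)/(2·12) ≡ 3/11. 11⁻¹ ≡ 6 (mod 13), so λ ≡ 3·6 ≡ 5.
  x = λ² - 9 - 9 = 25 - 18 ≡ 7; y = λ·(9 - 7) - 12 ≡ 11. → (7, 11)

(7, 11)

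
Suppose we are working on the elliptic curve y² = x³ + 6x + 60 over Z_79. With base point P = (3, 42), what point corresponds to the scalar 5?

(75, 50)

Repeated addition: build up to 5P.
2P: tangent at (3, 42): λ = (3·3² + 6)/(2·42) ≡ 33/5. 5⁻¹ ≡ 16 (mod 79) since 5·16 = 80 ≡ 1, so λ ≡ 33·16 ≡ 54.
  x = λ² - 3 - 3 = 2916 - 6 ≡ 66; y = λ·(3 - 66) - 42 ≡ 32. → (66, 32)
3P: (66, 32) + (3, 42). λ = (42 - 32)/(3 - 66) ≡ 10/16 mod 79. 16⁻¹ ≡ 5 (mod 79) since 16·5 = 80 ≡ 1, so λ ≡ 50.
  x = λ² - 66 - 3 = 2500 - 69 ≡ 61; y = λ·(66 - 61) - 32 ≡ 60. → (61, 60)
4P: (61, 60) + (3, 42). λ = (42 - 60)/(3 - 61) ≡ 61/21 mod 79. 21⁻¹ ≡ 64 (mod 79) since 21·64 = 1344 ≡ 1, so λ ≡ 33.
  x = λ² - 61 - 3 = 1089 - 64 ≡ 77; y = λ·(61 - 77) - 60 ≡ 44. → (77, 44)
5P: (77, 44) + (3, 42). λ = (42 - 44)/(3 - 77) ≡ 77/5 mod 79. 5⁻¹ ≡ 16 (mod 79) since 5·16 = 80 ≡ 1, so λ ≡ 47.
  x = λ² - 77 - 3 = 2209 - 80 ≡ 75; y = λ·(77 - 75) - 44 ≡ 50. → (75, 50)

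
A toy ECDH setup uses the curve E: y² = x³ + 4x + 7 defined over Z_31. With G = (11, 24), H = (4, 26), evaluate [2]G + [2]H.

First 2G:
Repeated addition: build up to 2G.
2G: tangent at (11, 24): λ = (3·11² + 4)/(2·24) ≡ 26/17. 17⁻¹ ≡ 11 (mod 31), so λ ≡ 26·11 ≡ 7.
  x = λ² - 11 - 11 = 49 - 22 ≡ 27; y = λ·(11 - 27) - 24 ≡ 19. → (27, 19)
2G = (27, 19).
Next 2H:
Repeated addition: build up to 2H.
2H: tangent at (4, 26): λ = (3·4² + 4)/(2·26) ≡ 21/21. 21⁻¹ ≡ 3 (mod 31), so λ ≡ 21·3 ≡ 1.
  x = λ² - 4 - 4 = 1 - 8 ≡ 24; y = λ·(4 - 24) - 26 ≡ 16. → (24, 16)
2H = (24, 16).
Finally 2G + 2H:
(27, 19) + (24, 16). λ = (16 - 19)/(24 - 27) ≡ 28/28 mod 31. 28⁻¹ ≡ 10 (mod 31), so λ ≡ 1.
  x = λ² - 27 - 24 = 1 - 51 ≡ 12; y = λ·(27 - 12) - 19 ≡ 27. → (12, 27)

(12, 27)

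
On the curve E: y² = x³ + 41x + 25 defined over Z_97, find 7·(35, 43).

(11, 35)

Write G = (35, 43).
Double-and-add on 7 = (111)₂. Start with G = (35, 43) for the leading 1-bit.
double: tangent at (35, 43): λ = (3·35² + 41)/(2·43) ≡ 30/86. 86⁻¹ ≡ 44 (mod 97), so λ ≡ 30·44 ≡ 59.
  x = λ² - 35 - 35 = 3481 - 70 ≡ 16; y = λ·(35 - 16) - 43 ≡ 11. → (16, 11)
add G: (16, 11) + (35, 43). λ = (43 - 11)/(35 - 16) ≡ 32/19 mod 97. 19⁻¹ ≡ 46 (mod 97), so λ ≡ 17.
  x = λ² - 16 - 35 = 289 - 51 ≡ 44; y = λ·(16 - 44) - 11 ≡ 95. → (44, 95)
double: tangent at (44, 95): λ = (3·44² + 41)/(2·95) ≡ 29/93. 93⁻¹ ≡ 24 (mod 97), so λ ≡ 29·24 ≡ 17.
  x = λ² - 44 - 44 = 289 - 88 ≡ 7; y = λ·(44 - 7) - 95 ≡ 49. → (7, 49)
add G: (7, 49) + (35, 43). λ = (43 - 49)/(35 - 7) ≡ 91/28 mod 97. 28⁻¹ ≡ 52 (mod 97), so λ ≡ 76.
  x = λ² - 7 - 35 = 5776 - 42 ≡ 11; y = λ·(7 - 11) - 49 ≡ 35. → (11, 35)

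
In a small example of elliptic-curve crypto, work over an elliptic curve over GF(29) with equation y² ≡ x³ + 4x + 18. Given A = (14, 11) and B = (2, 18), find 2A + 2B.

(18, 8)

First 2A:
Repeated addition: build up to 2A.
2A: tangent at (14, 11): λ = (3·14² + 4)/(2·11) ≡ 12/22. 22⁻¹ ≡ 4 (mod 29), so λ ≡ 12·4 ≡ 19.
  x = λ² - 14 - 14 = 361 - 28 ≡ 14; y = λ·(14 - 14) - 11 ≡ 18. → (14, 18)
2A = (14, 18).
Next 2B:
Repeated addition: build up to 2B.
2B: tangent at (2, 18): λ = (3·2² + 4)/(2·18) ≡ 16/7. 7⁻¹ ≡ 25 (mod 29), so λ ≡ 16·25 ≡ 23.
  x = λ² - 2 - 2 = 529 - 4 ≡ 3; y = λ·(2 - 3) - 18 ≡ 17. → (3, 17)
2B = (3, 17).
Finally 2A + 2B:
(14, 18) + (3, 17). λ = (17 - 18)/(3 - 14) ≡ 28/18 mod 29. 18⁻¹ ≡ 21 (mod 29) since 18·21 = 378 ≡ 1, so λ ≡ 8.
  x = λ² - 14 - 3 = 64 - 17 ≡ 18; y = λ·(14 - 18) - 18 ≡ 8. → (18, 8)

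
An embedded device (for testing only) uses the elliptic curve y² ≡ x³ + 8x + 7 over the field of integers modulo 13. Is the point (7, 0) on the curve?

no

y² = 0² ≡ 0; x³ + 8x + 7 = 406 ≡ 3 (mod 13). 0 ≠ 3.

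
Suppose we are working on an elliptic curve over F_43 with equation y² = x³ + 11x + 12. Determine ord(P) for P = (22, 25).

2P: tangent at (22, 25): λ = (3·22² + 11)/(2·25) ≡ 1/7. 7⁻¹ ≡ 37 (mod 43), so λ ≡ 1·37 ≡ 37.
  x = λ² - 22 - 22 = 1369 - 44 ≡ 35; y = λ·(22 - 35) - 25 ≡ 10. → (35, 10)
3P: (35, 10) + (22, 25). λ = (25 - 10)/(22 - 35) ≡ 15/30 mod 43. 30⁻¹ ≡ 33 (mod 43), so λ ≡ 22.
  x = λ² - 35 - 22 = 484 - 57 ≡ 40; y = λ·(35 - 40) - 10 ≡ 9. → (40, 9)
4P: (40, 9) + (22, 25). λ = (25 - 9)/(22 - 40) ≡ 16/25 mod 43. 25⁻¹ ≡ 31 (mod 43) since 25·31 = 775 ≡ 1, so λ ≡ 23.
  x = λ² - 40 - 22 = 529 - 62 ≡ 37; y = λ·(40 - 37) - 9 ≡ 17. → (37, 17)
5P: (37, 17) + (22, 25). λ = (25 - 17)/(22 - 37) ≡ 8/28 mod 43. 28⁻¹ ≡ 20 (mod 43), so λ ≡ 31.
  x = λ² - 37 - 22 = 961 - 59 ≡ 42; y = λ·(37 - 42) - 17 ≡ 0. → (42, 0)
6P: (42, 0) + (22, 25). λ = (25 - 0)/(22 - 42) ≡ 25/23 mod 43. 23⁻¹ ≡ 15 (mod 43), so λ ≡ 31.
  x = λ² - 42 - 22 = 961 - 64 ≡ 37; y = λ·(42 - 37) - 0 ≡ 26. → (37, 26)
7P: (37, 26) + (22, 25). λ = (25 - 26)/(22 - 37) ≡ 42/28 mod 43. 28⁻¹ ≡ 20 (mod 43) since 28·20 = 560 ≡ 1, so λ ≡ 23.
  x = λ² - 37 - 22 = 529 - 59 ≡ 40; y = λ·(37 - 40) - 26 ≡ 34. → (40, 34)
8P: (40, 34) + (22, 25). λ = (25 - 34)/(22 - 40) ≡ 34/25 mod 43. 25⁻¹ ≡ 31 (mod 43) since 25·31 = 775 ≡ 1, so λ ≡ 22.
  x = λ² - 40 - 22 = 484 - 62 ≡ 35; y = λ·(40 - 35) - 34 ≡ 33. → (35, 33)
9P: (35, 33) + (22, 25). λ = (25 - 33)/(22 - 35) ≡ 35/30 mod 43. 30⁻¹ ≡ 33 (mod 43), so λ ≡ 37.
  x = λ² - 35 - 22 = 1369 - 57 ≡ 22; y = λ·(35 - 22) - 33 ≡ 18. → (22, 18)
10P: (22, 18) + (22, 25): same x and y₁ ≡ -y₂, so the sum is ∞.
10P = ∞, so the order is 10.

10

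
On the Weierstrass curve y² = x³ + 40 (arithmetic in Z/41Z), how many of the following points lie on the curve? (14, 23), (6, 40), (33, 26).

(14, 23): 23² ≡ 37, rhs ≡ 37 → on.
(6, 40): 40² ≡ 1, rhs ≡ 10 → off.
(33, 26): 26² ≡ 20, rhs ≡ 20 → on.

2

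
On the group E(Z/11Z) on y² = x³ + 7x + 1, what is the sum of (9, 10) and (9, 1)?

O

The two points share x = 9 and their y-coordinates satisfy 10 + 1 ≡ 0 (mod 11), so they are inverses. Their sum is O.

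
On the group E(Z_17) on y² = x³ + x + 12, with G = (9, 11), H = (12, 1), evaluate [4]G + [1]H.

(12, 16)

First 4G:
Repeated addition: build up to 4G.
2G: tangent at (9, 11): λ = (3·9² + 1)/(2·11) ≡ 6/5. 5⁻¹ ≡ 7 (mod 17) since 5·7 = 35 ≡ 1, so λ ≡ 6·7 ≡ 8.
  x = λ² - 9 - 9 = 64 - 18 ≡ 12; y = λ·(9 - 12) - 11 ≡ 16. → (12, 16)
3G: (12, 16) + (9, 11). λ = (11 - 16)/(9 - 12) ≡ 12/14 mod 17. 14⁻¹ ≡ 11 (mod 17), so λ ≡ 13.
  x = λ² - 12 - 9 = 169 - 21 ≡ 12; y = λ·(12 - 12) - 16 ≡ 1. → (12, 1)
4G: (12, 1) + (9, 11). λ = (11 - 1)/(9 - 12) ≡ 10/14 mod 17. 14⁻¹ ≡ 11 (mod 17), so λ ≡ 8.
  x = λ² - 12 - 9 = 64 - 21 ≡ 9; y = λ·(12 - 9) - 1 ≡ 6. → (9, 6)
4G = (9, 6).
Finally 4G + H:
(9, 6) + (12, 1). λ = (1 - 6)/(12 - 9) ≡ 12/3 mod 17. 3⁻¹ ≡ 6 (mod 17), so λ ≡ 4.
  x = λ² - 9 - 12 = 16 - 21 ≡ 12; y = λ·(9 - 12) - 6 ≡ 16. → (12, 16)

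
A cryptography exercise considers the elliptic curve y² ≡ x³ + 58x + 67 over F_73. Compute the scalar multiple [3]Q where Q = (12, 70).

Repeated addition: build up to 3Q.
2Q: tangent at (12, 70): λ = (3·12² + 58)/(2·70) ≡ 52/67. 67⁻¹ ≡ 12 (mod 73) since 67·12 = 804 ≡ 1, so λ ≡ 52·12 ≡ 40.
  x = λ² - 12 - 12 = 1600 - 24 ≡ 43; y = λ·(12 - 43) - 70 ≡ 4. → (43, 4)
3Q: (43, 4) + (12, 70). λ = (70 - 4)/(12 - 43) ≡ 66/42 mod 73. 42⁻¹ ≡ 40 (mod 73) since 42·40 = 1680 ≡ 1, so λ ≡ 12.
  x = λ² - 43 - 12 = 144 - 55 ≡ 16; y = λ·(43 - 16) - 4 ≡ 28. → (16, 28)

(16, 28)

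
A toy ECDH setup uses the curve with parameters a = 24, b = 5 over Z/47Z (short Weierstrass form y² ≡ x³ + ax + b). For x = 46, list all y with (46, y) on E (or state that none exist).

x³ + 24x + 5 = 98445 ≡ 27 (mod 47).
Square roots of 27 mod 47: 11 and 36 (since 11² = 121 ≡ 27).

11, 36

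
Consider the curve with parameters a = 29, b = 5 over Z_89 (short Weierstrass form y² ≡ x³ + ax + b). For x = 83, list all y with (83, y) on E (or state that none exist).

x³ + 29x + 5 = 574199 ≡ 60 (mod 89).
60 is a non-residue mod 89; no y exists.

none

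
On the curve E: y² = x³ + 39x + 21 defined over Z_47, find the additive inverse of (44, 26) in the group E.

(44, 21)

-(44, 26) = (44, -26 mod 47) = (44, 21).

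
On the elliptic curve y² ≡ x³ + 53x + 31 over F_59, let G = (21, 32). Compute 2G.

tangent at (21, 32): λ = (3·21² + 53)/(2·32) ≡ 19/5. 5⁻¹ ≡ 12 (mod 59), so λ ≡ 19·12 ≡ 51.
  x = λ² - 21 - 21 = 2601 - 42 ≡ 22; y = λ·(21 - 22) - 32 ≡ 35. → (22, 35)

(22, 35)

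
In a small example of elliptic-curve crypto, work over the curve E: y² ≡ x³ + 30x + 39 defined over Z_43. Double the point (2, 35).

tangent at (2, 35): λ = (3·2² + 30)/(2·35) ≡ 42/27. 27⁻¹ ≡ 8 (mod 43) since 27·8 = 216 ≡ 1, so λ ≡ 42·8 ≡ 35.
  x = λ² - 2 - 2 = 1225 - 4 ≡ 17; y = λ·(2 - 17) - 35 ≡ 42. → (17, 42)

(17, 42)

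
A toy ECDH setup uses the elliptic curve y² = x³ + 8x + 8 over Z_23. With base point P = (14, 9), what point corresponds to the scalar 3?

Repeated addition: build up to 3P.
2P: tangent at (14, 9): λ = (3·14² + 8)/(2·9) ≡ 21/18. 18⁻¹ ≡ 9 (mod 23) since 18·9 = 162 ≡ 1, so λ ≡ 21·9 ≡ 5.
  x = λ² - 14 - 14 = 25 - 28 ≡ 20; y = λ·(14 - 20) - 9 ≡ 7. → (20, 7)
3P: (20, 7) + (14, 9). λ = (9 - 7)/(14 - 20) ≡ 2/17 mod 23. 17⁻¹ ≡ 19 (mod 23) since 17·19 = 323 ≡ 1, so λ ≡ 15.
  x = λ² - 20 - 14 = 225 - 34 ≡ 7; y = λ·(20 - 7) - 7 ≡ 4. → (7, 4)

(7, 4)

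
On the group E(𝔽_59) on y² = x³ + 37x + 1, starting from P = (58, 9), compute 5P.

Repeated addition: build up to 5P.
2P: tangent at (58, 9): λ = (3·58² + 37)/(2·9) ≡ 40/18. 18⁻¹ ≡ 23 (mod 59) since 18·23 = 414 ≡ 1, so λ ≡ 40·23 ≡ 35.
  x = λ² - 58 - 58 = 1225 - 116 ≡ 47; y = λ·(58 - 47) - 9 ≡ 22. → (47, 22)
3P: (47, 22) + (58, 9). λ = (9 - 22)/(58 - 47) ≡ 46/11 mod 59. 11⁻¹ ≡ 43 (mod 59), so λ ≡ 31.
  x = λ² - 47 - 58 = 961 - 105 ≡ 30; y = λ·(47 - 30) - 22 ≡ 33. → (30, 33)
4P: (30, 33) + (58, 9). λ = (9 - 33)/(58 - 30) ≡ 35/28 mod 59. 28⁻¹ ≡ 19 (mod 59) since 28·19 = 532 ≡ 1, so λ ≡ 16.
  x = λ² - 30 - 58 = 256 - 88 ≡ 50; y = λ·(30 - 50) - 33 ≡ 1. → (50, 1)
5P: (50, 1) + (58, 9). λ = (9 - 1)/(58 - 50) ≡ 8/8 mod 59. 8⁻¹ ≡ 37 (mod 59), so λ ≡ 1.
  x = λ² - 50 - 58 = 1 - 108 ≡ 11; y = λ·(50 - 11) - 1 ≡ 38. → (11, 38)

(11, 38)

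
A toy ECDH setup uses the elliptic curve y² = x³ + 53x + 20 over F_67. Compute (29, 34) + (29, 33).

O

The two points share x = 29 and their y-coordinates satisfy 34 + 33 ≡ 0 (mod 67), so they are inverses. Their sum is ∞.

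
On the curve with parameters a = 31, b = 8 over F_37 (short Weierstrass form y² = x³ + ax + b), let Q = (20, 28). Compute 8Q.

Double-and-add on 8 = (1000)₂. Start with Q = (20, 28) for the leading 1-bit.
double: tangent at (20, 28): λ = (3·20² + 31)/(2·28) ≡ 10/19. 19⁻¹ ≡ 2 (mod 37), so λ ≡ 10·2 ≡ 20.
  x = λ² - 20 - 20 = 400 - 40 ≡ 27; y = λ·(20 - 27) - 28 ≡ 17. → (27, 17)
double: tangent at (27, 17): λ = (3·27² + 31)/(2·17) ≡ 35/34. 34⁻¹ ≡ 12 (mod 37) since 34·12 = 408 ≡ 1, so λ ≡ 35·12 ≡ 13.
  x = λ² - 27 - 27 = 169 - 54 ≡ 4; y = λ·(27 - 4) - 17 ≡ 23. → (4, 23)
double: tangent at (4, 23): λ = (3·4² + 31)/(2·23) ≡ 5/9. 9⁻¹ ≡ 33 (mod 37), so λ ≡ 5·33 ≡ 17.
  x = λ² - 4 - 4 = 289 - 8 ≡ 22; y = λ·(4 - 22) - 23 ≡ 4. → (22, 4)

(22, 4)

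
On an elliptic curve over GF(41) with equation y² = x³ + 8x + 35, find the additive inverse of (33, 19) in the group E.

(33, 22)

-(33, 19) = (33, -19 mod 41) = (33, 22).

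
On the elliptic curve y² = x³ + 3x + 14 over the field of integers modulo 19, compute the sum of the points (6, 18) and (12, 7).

(6, 18) + (12, 7). λ = (7 - 18)/(12 - 6) ≡ 8/6 mod 19. 6⁻¹ ≡ 16 (mod 19), so λ ≡ 14.
  x = λ² - 6 - 12 = 196 - 18 ≡ 7; y = λ·(6 - 7) - 18 ≡ 6. → (7, 6)

(7, 6)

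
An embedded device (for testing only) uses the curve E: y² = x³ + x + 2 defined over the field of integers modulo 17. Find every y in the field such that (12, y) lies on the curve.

5, 12

x³ + 1x + 2 = 1742 ≡ 8 (mod 17).
Square roots of 8 mod 17: 5 and 12 (since 5² = 25 ≡ 8).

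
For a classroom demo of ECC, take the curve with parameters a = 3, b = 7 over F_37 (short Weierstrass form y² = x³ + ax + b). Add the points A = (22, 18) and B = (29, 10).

(22, 18) + (29, 10). λ = (10 - 18)/(29 - 22) ≡ 29/7 mod 37. 7⁻¹ ≡ 16 (mod 37) since 7·16 = 112 ≡ 1, so λ ≡ 20.
  x = λ² - 22 - 29 = 400 - 51 ≡ 16; y = λ·(22 - 16) - 18 ≡ 28. → (16, 28)

(16, 28)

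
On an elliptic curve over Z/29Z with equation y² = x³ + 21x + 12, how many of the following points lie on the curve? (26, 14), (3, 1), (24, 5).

0

(26, 14): 14² ≡ 22, rhs ≡ 9 → off.
(3, 1): 1² ≡ 1, rhs ≡ 15 → off.
(24, 5): 5² ≡ 25, rhs ≡ 14 → off.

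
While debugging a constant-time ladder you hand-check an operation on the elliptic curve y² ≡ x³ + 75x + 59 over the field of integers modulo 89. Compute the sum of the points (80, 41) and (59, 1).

(80, 41) + (59, 1). λ = (1 - 41)/(59 - 80) ≡ 49/68 mod 89. 68⁻¹ ≡ 72 (mod 89), so λ ≡ 57.
  x = λ² - 80 - 59 = 3249 - 139 ≡ 84; y = λ·(80 - 84) - 41 ≡ 87. → (84, 87)

(84, 87)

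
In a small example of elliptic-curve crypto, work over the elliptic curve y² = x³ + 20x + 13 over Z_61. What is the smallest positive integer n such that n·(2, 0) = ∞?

2

2P: (2, 0) + (2, 0): same x and y₁ ≡ -y₂, so the sum is ∞.
2P = ∞, so the order is 2.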